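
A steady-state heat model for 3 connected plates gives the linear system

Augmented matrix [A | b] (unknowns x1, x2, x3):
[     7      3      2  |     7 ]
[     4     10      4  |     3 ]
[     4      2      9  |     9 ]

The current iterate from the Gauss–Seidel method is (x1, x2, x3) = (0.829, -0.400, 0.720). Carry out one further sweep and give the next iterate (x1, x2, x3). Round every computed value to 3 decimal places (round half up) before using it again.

One sweep:
  x1 = (7 - (3)·-0.400 - (2)·0.720) / (7) = 0.966
  x2 = (3 - (4)·0.966 - (4)·0.720) / (10) = -0.374
  x3 = (9 - (4)·0.966 - (2)·-0.374) / (9) = 0.654

(0.966, -0.374, 0.654)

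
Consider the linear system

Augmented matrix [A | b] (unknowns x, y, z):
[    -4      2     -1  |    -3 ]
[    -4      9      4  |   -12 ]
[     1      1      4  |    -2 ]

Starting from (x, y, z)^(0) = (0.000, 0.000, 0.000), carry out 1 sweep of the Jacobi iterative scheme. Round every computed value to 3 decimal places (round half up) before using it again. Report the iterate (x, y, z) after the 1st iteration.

Iteration 1:
  x = (-3 - (2)·0.000 - (-1)·0.000) / (-4) = 0.750
  y = (-12 - (-4)·0.000 - (4)·0.000) / (9) = -1.333
  z = (-2 - (1)·0.000 - (1)·0.000) / (4) = -0.500

(0.750, -1.333, -0.500)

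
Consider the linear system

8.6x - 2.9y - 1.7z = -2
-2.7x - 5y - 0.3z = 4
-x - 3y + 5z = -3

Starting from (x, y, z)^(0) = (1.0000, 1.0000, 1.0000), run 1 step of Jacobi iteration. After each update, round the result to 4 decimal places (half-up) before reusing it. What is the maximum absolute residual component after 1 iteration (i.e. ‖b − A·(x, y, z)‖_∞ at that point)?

8.3198

Iteration 1:
  x = (-2 - (-2.9)·1.0000 - (-1.7)·1.0000) / (8.6) = 0.3023
  y = (4 - (-2.7)·1.0000 - (-0.3)·1.0000) / (-5) = -1.4000
  z = (-3 - (-1)·1.0000 - (-3)·1.0000) / (5) = 0.2000
Residual b − A·x = (-8.3198, -2.1238, -7.8977); ∞-norm = 8.3198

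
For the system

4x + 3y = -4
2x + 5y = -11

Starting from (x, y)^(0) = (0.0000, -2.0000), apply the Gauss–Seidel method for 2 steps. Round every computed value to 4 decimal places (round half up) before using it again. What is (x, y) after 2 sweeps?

(0.8000, -2.5200)

Iteration 1:
  x = (-4 - (3)·-2.0000) / (4) = 0.5000
  y = (-11 - (2)·0.5000) / (5) = -2.4000
Iteration 2:
  x = (-4 - (3)·-2.4000) / (4) = 0.8000
  y = (-11 - (2)·0.8000) / (5) = -2.5200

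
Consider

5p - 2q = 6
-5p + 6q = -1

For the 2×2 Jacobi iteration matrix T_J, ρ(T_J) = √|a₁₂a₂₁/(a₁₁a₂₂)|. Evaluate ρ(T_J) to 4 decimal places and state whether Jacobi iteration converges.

a₁₂a₂₁/(a₁₁a₂₂) = (-2)·(-5) / ((5)·(6)) = 0.333333
ρ = √|0.333333| = √0.333333 = 0.5774
ρ < 1, so Jacobi converges

0.5774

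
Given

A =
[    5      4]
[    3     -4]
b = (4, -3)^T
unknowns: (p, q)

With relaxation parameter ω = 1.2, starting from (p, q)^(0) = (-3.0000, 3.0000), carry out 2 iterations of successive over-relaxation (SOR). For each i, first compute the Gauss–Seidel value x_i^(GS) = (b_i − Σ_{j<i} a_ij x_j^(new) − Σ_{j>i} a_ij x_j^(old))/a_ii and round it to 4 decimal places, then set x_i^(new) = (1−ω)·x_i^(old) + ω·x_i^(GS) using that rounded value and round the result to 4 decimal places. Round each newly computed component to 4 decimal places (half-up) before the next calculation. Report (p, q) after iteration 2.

(2.0765, 2.9465)

Iteration 1:
  p: GS value = (4 - (4)·3.0000) / (5) = -1.6000;  p ← (1−ω)·-3.0000 + ω·-1.6000 = -1.3200
  q: GS value = (-3 - (3)·-1.3200) / (-4) = -0.2400;  q ← (1−ω)·3.0000 + ω·-0.2400 = -0.8880
Iteration 2:
  p: GS value = (4 - (4)·-0.8880) / (5) = 1.5104;  p ← (1−ω)·-1.3200 + ω·1.5104 = 2.0765
  q: GS value = (-3 - (3)·2.0765) / (-4) = 2.3074;  q ← (1−ω)·-0.8880 + ω·2.3074 = 2.9465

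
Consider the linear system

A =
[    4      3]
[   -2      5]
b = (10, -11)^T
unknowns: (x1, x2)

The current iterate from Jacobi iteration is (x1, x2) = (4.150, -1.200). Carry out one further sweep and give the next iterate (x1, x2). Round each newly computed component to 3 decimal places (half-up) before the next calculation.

(3.400, -0.540)

One sweep:
  x1 = (10 - (3)·-1.200) / (4) = 3.400
  x2 = (-11 - (-2)·4.150) / (5) = -0.540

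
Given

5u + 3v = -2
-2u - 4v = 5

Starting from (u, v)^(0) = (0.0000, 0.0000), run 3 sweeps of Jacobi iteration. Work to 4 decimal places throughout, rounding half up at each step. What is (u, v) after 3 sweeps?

Iteration 1:
  u = (-2 - (3)·0.0000) / (5) = -0.4000
  v = (5 - (-2)·0.0000) / (-4) = -1.2500
Iteration 2:
  u = (-2 - (3)·-1.2500) / (5) = 0.3500
  v = (5 - (-2)·-0.4000) / (-4) = -1.0500
Iteration 3:
  u = (-2 - (3)·-1.0500) / (5) = 0.2300
  v = (5 - (-2)·0.3500) / (-4) = -1.4250

(0.2300, -1.4250)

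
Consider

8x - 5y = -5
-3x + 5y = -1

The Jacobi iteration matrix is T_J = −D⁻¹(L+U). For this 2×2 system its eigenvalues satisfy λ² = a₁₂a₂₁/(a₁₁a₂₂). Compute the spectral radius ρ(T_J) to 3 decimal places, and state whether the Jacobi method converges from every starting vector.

0.612

a₁₂a₂₁/(a₁₁a₂₂) = (-5)·(-3) / ((8)·(5)) = 0.375000
ρ = √|0.375000| = √0.375000 = 0.612
ρ < 1, so Jacobi converges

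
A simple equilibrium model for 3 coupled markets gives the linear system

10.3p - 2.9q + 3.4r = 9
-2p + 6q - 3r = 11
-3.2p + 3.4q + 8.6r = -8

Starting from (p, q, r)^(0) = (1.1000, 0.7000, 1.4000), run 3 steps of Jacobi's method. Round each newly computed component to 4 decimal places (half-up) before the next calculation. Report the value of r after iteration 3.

Iteration 1:
  p = (9 - (-2.9)·0.7000 - (3.4)·1.4000) / (10.3) = 0.6087
  q = (11 - (-2)·1.1000 - (-3)·1.4000) / (6) = 2.9000
  r = (-8 - (-3.2)·1.1000 - (3.4)·0.7000) / (8.6) = -0.7977
Iteration 2:
  p = (9 - (-2.9)·2.9000 - (3.4)·-0.7977) / (10.3) = 1.9536
  q = (11 - (-2)·0.6087 - (-3)·-0.7977) / (6) = 1.6374
  r = (-8 - (-3.2)·0.6087 - (3.4)·2.9000) / (8.6) = -1.8503
Iteration 3:
  p = (9 - (-2.9)·1.6374 - (3.4)·-1.8503) / (10.3) = 1.9456
  q = (11 - (-2)·1.9536 - (-3)·-1.8503) / (6) = 1.5594
  r = (-8 - (-3.2)·1.9536 - (3.4)·1.6374) / (8.6) = -0.8507

-0.8507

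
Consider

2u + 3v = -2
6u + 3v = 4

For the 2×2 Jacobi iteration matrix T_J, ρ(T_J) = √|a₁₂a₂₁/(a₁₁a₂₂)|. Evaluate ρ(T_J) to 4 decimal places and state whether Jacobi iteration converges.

1.7321

a₁₂a₂₁/(a₁₁a₂₂) = (3)·(6) / ((2)·(3)) = 3.000000
ρ = √|3.000000| = √3.000000 = 1.7321
ρ > 1, so Jacobi diverges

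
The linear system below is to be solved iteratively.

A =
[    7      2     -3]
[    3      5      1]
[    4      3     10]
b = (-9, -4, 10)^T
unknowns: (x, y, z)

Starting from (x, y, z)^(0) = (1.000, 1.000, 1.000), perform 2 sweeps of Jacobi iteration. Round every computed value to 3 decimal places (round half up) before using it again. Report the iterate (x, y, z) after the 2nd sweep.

(-0.700, -0.174, 1.937)

Iteration 1:
  x = (-9 - (2)·1.000 - (-3)·1.000) / (7) = -1.143
  y = (-4 - (3)·1.000 - (1)·1.000) / (5) = -1.600
  z = (10 - (4)·1.000 - (3)·1.000) / (10) = 0.300
Iteration 2:
  x = (-9 - (2)·-1.600 - (-3)·0.300) / (7) = -0.700
  y = (-4 - (3)·-1.143 - (1)·0.300) / (5) = -0.174
  z = (10 - (4)·-1.143 - (3)·-1.600) / (10) = 1.937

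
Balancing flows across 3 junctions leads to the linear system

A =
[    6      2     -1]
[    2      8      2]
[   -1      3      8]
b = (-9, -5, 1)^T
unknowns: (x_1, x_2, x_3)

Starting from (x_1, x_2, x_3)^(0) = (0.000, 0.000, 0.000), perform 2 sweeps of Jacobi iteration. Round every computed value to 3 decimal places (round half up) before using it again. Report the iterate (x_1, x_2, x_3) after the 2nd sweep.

(-1.271, -0.281, 0.172)

Iteration 1:
  x_1 = (-9 - (2)·0.000 - (-1)·0.000) / (6) = -1.500
  x_2 = (-5 - (2)·0.000 - (2)·0.000) / (8) = -0.625
  x_3 = (1 - (-1)·0.000 - (3)·0.000) / (8) = 0.125
Iteration 2:
  x_1 = (-9 - (2)·-0.625 - (-1)·0.125) / (6) = -1.271
  x_2 = (-5 - (2)·-1.500 - (2)·0.125) / (8) = -0.281
  x_3 = (1 - (-1)·-1.500 - (3)·-0.625) / (8) = 0.172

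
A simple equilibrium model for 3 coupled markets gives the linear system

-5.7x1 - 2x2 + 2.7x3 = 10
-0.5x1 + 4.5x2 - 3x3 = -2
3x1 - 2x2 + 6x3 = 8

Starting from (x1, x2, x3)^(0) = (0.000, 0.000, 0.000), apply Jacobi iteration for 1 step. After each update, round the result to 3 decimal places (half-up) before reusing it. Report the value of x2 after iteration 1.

Iteration 1:
  x1 = (10 - (-2)·0.000 - (2.7)·0.000) / (-5.7) = -1.754
  x2 = (-2 - (-0.5)·0.000 - (-3)·0.000) / (4.5) = -0.444
  x3 = (8 - (3)·0.000 - (-2)·0.000) / (6) = 1.333

-0.444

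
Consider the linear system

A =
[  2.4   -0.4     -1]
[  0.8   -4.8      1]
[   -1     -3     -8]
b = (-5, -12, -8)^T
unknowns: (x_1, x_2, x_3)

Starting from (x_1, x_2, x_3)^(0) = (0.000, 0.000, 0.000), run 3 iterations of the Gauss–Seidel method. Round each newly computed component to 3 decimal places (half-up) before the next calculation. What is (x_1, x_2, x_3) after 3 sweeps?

(-1.562, 2.305, 0.331)

Iteration 1:
  x_1 = (-5 - (-0.4)·0.000 - (-1)·0.000) / (2.4) = -2.083
  x_2 = (-12 - (0.8)·-2.083 - (1)·0.000) / (-4.8) = 2.153
  x_3 = (-8 - (-1)·-2.083 - (-3)·2.153) / (-8) = 0.453
Iteration 2:
  x_1 = (-5 - (-0.4)·2.153 - (-1)·0.453) / (2.4) = -1.536
  x_2 = (-12 - (0.8)·-1.536 - (1)·0.453) / (-4.8) = 2.338
  x_3 = (-8 - (-1)·-1.536 - (-3)·2.338) / (-8) = 0.315
Iteration 3:
  x_1 = (-5 - (-0.4)·2.338 - (-1)·0.315) / (2.4) = -1.562
  x_2 = (-12 - (0.8)·-1.562 - (1)·0.315) / (-4.8) = 2.305
  x_3 = (-8 - (-1)·-1.562 - (-3)·2.305) / (-8) = 0.331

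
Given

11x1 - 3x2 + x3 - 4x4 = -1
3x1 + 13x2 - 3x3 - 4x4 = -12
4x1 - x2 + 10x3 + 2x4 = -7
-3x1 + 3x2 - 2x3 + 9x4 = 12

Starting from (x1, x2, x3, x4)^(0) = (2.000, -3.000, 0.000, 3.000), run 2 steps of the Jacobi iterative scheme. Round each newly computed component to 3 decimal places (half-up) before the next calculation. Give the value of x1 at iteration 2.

1.092

Iteration 1:
  x1 = (-1 - (-3)·-3.000 - (1)·0.000 - (-4)·3.000) / (11) = 0.182
  x2 = (-12 - (3)·2.000 - (-3)·0.000 - (-4)·3.000) / (13) = -0.462
  x3 = (-7 - (4)·2.000 - (-1)·-3.000 - (2)·3.000) / (10) = -2.400
  x4 = (12 - (-3)·2.000 - (3)·-3.000 - (-2)·0.000) / (9) = 3.000
Iteration 2:
  x1 = (-1 - (-3)·-0.462 - (1)·-2.400 - (-4)·3.000) / (11) = 1.092
  x2 = (-12 - (3)·0.182 - (-3)·-2.400 - (-4)·3.000) / (13) = -0.596
  x3 = (-7 - (4)·0.182 - (-1)·-0.462 - (2)·3.000) / (10) = -1.419
  x4 = (12 - (-3)·0.182 - (3)·-0.462 - (-2)·-2.400) / (9) = 1.015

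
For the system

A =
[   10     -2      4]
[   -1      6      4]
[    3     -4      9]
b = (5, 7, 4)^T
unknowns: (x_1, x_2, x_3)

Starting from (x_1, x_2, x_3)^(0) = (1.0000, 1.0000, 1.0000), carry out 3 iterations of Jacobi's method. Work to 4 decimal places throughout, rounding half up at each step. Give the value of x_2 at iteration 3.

Iteration 1:
  x_1 = (5 - (-2)·1.0000 - (4)·1.0000) / (10) = 0.3000
  x_2 = (7 - (-1)·1.0000 - (4)·1.0000) / (6) = 0.6667
  x_3 = (4 - (3)·1.0000 - (-4)·1.0000) / (9) = 0.5556
Iteration 2:
  x_1 = (5 - (-2)·0.6667 - (4)·0.5556) / (10) = 0.4111
  x_2 = (7 - (-1)·0.3000 - (4)·0.5556) / (6) = 0.8463
  x_3 = (4 - (3)·0.3000 - (-4)·0.6667) / (9) = 0.6408
Iteration 3:
  x_1 = (5 - (-2)·0.8463 - (4)·0.6408) / (10) = 0.4129
  x_2 = (7 - (-1)·0.4111 - (4)·0.6408) / (6) = 0.8080
  x_3 = (4 - (3)·0.4111 - (-4)·0.8463) / (9) = 0.6835

0.8080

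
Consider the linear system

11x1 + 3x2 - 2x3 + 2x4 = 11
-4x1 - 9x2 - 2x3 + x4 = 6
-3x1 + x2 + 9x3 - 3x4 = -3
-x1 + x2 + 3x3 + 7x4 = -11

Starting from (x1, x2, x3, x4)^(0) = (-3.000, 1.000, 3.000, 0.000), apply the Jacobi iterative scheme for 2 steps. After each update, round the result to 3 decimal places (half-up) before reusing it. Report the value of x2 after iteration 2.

-1.293

Iteration 1:
  x1 = (11 - (3)·1.000 - (-2)·3.000 - (2)·0.000) / (11) = 1.273
  x2 = (6 - (-4)·-3.000 - (-2)·3.000 - (1)·0.000) / (-9) = 0.000
  x3 = (-3 - (-3)·-3.000 - (1)·1.000 - (-3)·0.000) / (9) = -1.444
  x4 = (-11 - (-1)·-3.000 - (1)·1.000 - (3)·3.000) / (7) = -3.429
Iteration 2:
  x1 = (11 - (3)·0.000 - (-2)·-1.444 - (2)·-3.429) / (11) = 1.361
  x2 = (6 - (-4)·1.273 - (-2)·-1.444 - (1)·-3.429) / (-9) = -1.293
  x3 = (-3 - (-3)·1.273 - (1)·0.000 - (-3)·-3.429) / (9) = -1.052
  x4 = (-11 - (-1)·1.273 - (1)·0.000 - (3)·-1.444) / (7) = -0.771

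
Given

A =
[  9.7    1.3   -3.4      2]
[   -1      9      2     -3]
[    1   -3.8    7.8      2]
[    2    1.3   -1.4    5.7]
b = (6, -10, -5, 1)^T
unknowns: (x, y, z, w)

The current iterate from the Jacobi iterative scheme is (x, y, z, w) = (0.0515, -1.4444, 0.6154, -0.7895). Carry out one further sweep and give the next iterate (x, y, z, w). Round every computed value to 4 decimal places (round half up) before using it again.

One sweep:
  x = (6 - (1.3)·-1.4444 - (-3.4)·0.6154 - (2)·-0.7895) / (9.7) = 1.1906
  y = (-10 - (-1)·0.0515 - (2)·0.6154 - (-3)·-0.7895) / (9) = -1.5053
  z = (-5 - (1)·0.0515 - (-3.8)·-1.4444 - (2)·-0.7895) / (7.8) = -1.1489
  w = (1 - (2)·0.0515 - (1.3)·-1.4444 - (-1.4)·0.6154) / (5.7) = 0.6379

(1.1906, -1.5053, -1.1489, 0.6379)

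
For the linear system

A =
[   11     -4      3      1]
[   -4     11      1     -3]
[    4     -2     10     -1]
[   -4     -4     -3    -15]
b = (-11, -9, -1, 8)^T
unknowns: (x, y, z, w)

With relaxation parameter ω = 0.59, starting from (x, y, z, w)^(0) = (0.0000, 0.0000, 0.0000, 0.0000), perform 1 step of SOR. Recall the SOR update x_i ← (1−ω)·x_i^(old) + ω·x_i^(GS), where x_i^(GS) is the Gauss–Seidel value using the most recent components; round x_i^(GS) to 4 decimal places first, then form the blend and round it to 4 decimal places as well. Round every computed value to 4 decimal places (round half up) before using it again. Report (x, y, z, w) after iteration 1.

Iteration 1:
  x: GS value = (-11 - (-4)·0.0000 - (3)·0.0000 - (1)·0.0000) / (11) = -1.0000;  x ← (1−ω)·0.0000 + ω·-1.0000 = -0.5900
  y: GS value = (-9 - (-4)·-0.5900 - (1)·0.0000 - (-3)·0.0000) / (11) = -1.0327;  y ← (1−ω)·0.0000 + ω·-1.0327 = -0.6093
  z: GS value = (-1 - (4)·-0.5900 - (-2)·-0.6093 - (-1)·0.0000) / (10) = 0.0141;  z ← (1−ω)·0.0000 + ω·0.0141 = 0.0083
  w: GS value = (8 - (-4)·-0.5900 - (-4)·-0.6093 - (-3)·0.0083) / (-15) = -0.2152;  w ← (1−ω)·0.0000 + ω·-0.2152 = -0.1270

(-0.5900, -0.6093, 0.0083, -0.1270)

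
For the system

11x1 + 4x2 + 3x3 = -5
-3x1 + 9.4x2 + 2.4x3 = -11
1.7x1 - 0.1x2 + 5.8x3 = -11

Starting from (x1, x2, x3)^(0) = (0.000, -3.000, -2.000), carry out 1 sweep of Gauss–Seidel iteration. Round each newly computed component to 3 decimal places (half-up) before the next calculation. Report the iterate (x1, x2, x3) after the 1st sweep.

(1.182, -0.282, -2.248)

Iteration 1:
  x1 = (-5 - (4)·-3.000 - (3)·-2.000) / (11) = 1.182
  x2 = (-11 - (-3)·1.182 - (2.4)·-2.000) / (9.4) = -0.282
  x3 = (-11 - (1.7)·1.182 - (-0.1)·-0.282) / (5.8) = -2.248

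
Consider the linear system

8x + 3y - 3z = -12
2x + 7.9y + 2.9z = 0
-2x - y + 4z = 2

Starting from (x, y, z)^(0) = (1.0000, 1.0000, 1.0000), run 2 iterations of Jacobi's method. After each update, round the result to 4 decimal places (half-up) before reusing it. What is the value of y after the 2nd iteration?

-0.0791

Iteration 1:
  x = (-12 - (3)·1.0000 - (-3)·1.0000) / (8) = -1.5000
  y = (0 - (2)·1.0000 - (2.9)·1.0000) / (7.9) = -0.6203
  z = (2 - (-2)·1.0000 - (-1)·1.0000) / (4) = 1.2500
Iteration 2:
  x = (-12 - (3)·-0.6203 - (-3)·1.2500) / (8) = -0.7986
  y = (0 - (2)·-1.5000 - (2.9)·1.2500) / (7.9) = -0.0791
  z = (2 - (-2)·-1.5000 - (-1)·-0.6203) / (4) = -0.4051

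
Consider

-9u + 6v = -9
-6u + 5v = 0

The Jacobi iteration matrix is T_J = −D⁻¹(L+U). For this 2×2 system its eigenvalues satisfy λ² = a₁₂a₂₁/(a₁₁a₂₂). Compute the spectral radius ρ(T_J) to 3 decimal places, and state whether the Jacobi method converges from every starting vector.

0.894

a₁₂a₂₁/(a₁₁a₂₂) = (6)·(-6) / ((-9)·(5)) = 0.800000
ρ = √|0.800000| = √0.800000 = 0.894
ρ < 1, so Jacobi converges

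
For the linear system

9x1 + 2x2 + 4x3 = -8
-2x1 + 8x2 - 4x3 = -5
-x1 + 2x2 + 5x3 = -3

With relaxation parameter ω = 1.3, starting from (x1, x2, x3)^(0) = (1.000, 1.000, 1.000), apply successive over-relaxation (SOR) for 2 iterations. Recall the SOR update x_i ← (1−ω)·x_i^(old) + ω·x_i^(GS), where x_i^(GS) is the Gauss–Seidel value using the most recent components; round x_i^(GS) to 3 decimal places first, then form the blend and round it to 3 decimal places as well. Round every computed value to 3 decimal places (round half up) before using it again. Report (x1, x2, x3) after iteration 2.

(0.499, -0.967, 0.168)

Iteration 1:
  x1: GS value = (-8 - (2)·1.000 - (4)·1.000) / (9) = -1.556;  x1 ← (1−ω)·1.000 + ω·-1.556 = -2.323
  x2: GS value = (-5 - (-2)·-2.323 - (-4)·1.000) / (8) = -0.706;  x2 ← (1−ω)·1.000 + ω·-0.706 = -1.218
  x3: GS value = (-3 - (-1)·-2.323 - (2)·-1.218) / (5) = -0.577;  x3 ← (1−ω)·1.000 + ω·-0.577 = -1.050
Iteration 2:
  x1: GS value = (-8 - (2)·-1.218 - (4)·-1.050) / (9) = -0.152;  x1 ← (1−ω)·-2.323 + ω·-0.152 = 0.499
  x2: GS value = (-5 - (-2)·0.499 - (-4)·-1.050) / (8) = -1.025;  x2 ← (1−ω)·-1.218 + ω·-1.025 = -0.967
  x3: GS value = (-3 - (-1)·0.499 - (2)·-0.967) / (5) = -0.113;  x3 ← (1−ω)·-1.050 + ω·-0.113 = 0.168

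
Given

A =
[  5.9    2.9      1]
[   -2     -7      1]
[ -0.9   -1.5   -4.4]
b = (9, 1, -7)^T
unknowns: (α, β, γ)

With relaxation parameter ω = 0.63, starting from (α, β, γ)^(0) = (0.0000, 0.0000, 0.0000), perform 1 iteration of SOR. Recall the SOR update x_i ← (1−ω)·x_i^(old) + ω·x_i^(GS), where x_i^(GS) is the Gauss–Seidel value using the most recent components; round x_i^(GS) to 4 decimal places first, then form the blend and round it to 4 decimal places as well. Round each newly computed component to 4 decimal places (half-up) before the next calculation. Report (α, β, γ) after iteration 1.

Iteration 1:
  α: GS value = (9 - (2.9)·0.0000 - (1)·0.0000) / (5.9) = 1.5254;  α ← (1−ω)·0.0000 + ω·1.5254 = 0.9610
  β: GS value = (1 - (-2)·0.9610 - (1)·0.0000) / (-7) = -0.4174;  β ← (1−ω)·0.0000 + ω·-0.4174 = -0.2630
  γ: GS value = (-7 - (-0.9)·0.9610 - (-1.5)·-0.2630) / (-4.4) = 1.4840;  γ ← (1−ω)·0.0000 + ω·1.4840 = 0.9349

(0.9610, -0.2630, 0.9349)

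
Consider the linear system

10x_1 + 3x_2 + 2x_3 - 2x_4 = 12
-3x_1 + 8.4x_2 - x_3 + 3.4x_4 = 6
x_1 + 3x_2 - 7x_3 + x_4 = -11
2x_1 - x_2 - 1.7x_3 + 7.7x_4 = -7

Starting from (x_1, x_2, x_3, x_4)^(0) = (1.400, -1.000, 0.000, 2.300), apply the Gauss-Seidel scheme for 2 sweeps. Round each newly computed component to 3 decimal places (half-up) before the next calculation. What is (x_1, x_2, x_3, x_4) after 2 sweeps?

Iteration 1:
  x_1 = (12 - (3)·-1.000 - (2)·0.000 - (-2)·2.300) / (10) = 1.960
  x_2 = (6 - (-3)·1.960 - (-1)·0.000 - (3.4)·2.300) / (8.4) = 0.483
  x_3 = (-11 - (1)·1.960 - (3)·0.483 - (1)·2.300) / (-7) = 2.387
  x_4 = (-7 - (2)·1.960 - (-1)·0.483 - (-1.7)·2.387) / (7.7) = -0.828
Iteration 2:
  x_1 = (12 - (3)·0.483 - (2)·2.387 - (-2)·-0.828) / (10) = 0.412
  x_2 = (6 - (-3)·0.412 - (-1)·2.387 - (3.4)·-0.828) / (8.4) = 1.481
  x_3 = (-11 - (1)·0.412 - (3)·1.481 - (1)·-0.828) / (-7) = 2.147
  x_4 = (-7 - (2)·0.412 - (-1)·1.481 - (-1.7)·2.147) / (7.7) = -0.350

(0.412, 1.481, 2.147, -0.350)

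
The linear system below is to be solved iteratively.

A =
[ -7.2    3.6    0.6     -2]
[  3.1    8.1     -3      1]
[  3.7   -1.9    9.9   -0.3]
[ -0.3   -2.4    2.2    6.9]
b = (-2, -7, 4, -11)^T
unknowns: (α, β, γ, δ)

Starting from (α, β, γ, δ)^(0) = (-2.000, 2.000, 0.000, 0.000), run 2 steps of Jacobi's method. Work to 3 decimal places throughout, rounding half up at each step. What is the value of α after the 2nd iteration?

Iteration 1:
  α = (-2 - (3.6)·2.000 - (0.6)·0.000 - (-2)·0.000) / (-7.2) = 1.278
  β = (-7 - (3.1)·-2.000 - (-3)·0.000 - (1)·0.000) / (8.1) = -0.099
  γ = (4 - (3.7)·-2.000 - (-1.9)·2.000 - (-0.3)·0.000) / (9.9) = 1.535
  δ = (-11 - (-0.3)·-2.000 - (-2.4)·2.000 - (2.2)·0.000) / (6.9) = -0.986
Iteration 2:
  α = (-2 - (3.6)·-0.099 - (0.6)·1.535 - (-2)·-0.986) / (-7.2) = 0.630
  β = (-7 - (3.1)·1.278 - (-3)·1.535 - (1)·-0.986) / (8.1) = -0.663
  γ = (4 - (3.7)·1.278 - (-1.9)·-0.099 - (-0.3)·-0.986) / (9.9) = -0.122
  δ = (-11 - (-0.3)·1.278 - (-2.4)·-0.099 - (2.2)·1.535) / (6.9) = -2.062

0.630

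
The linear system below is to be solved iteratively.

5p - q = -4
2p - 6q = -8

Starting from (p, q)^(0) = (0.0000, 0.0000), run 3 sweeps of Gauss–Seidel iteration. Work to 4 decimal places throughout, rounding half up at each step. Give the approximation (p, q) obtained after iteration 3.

Iteration 1:
  p = (-4 - (-1)·0.0000) / (5) = -0.8000
  q = (-8 - (2)·-0.8000) / (-6) = 1.0667
Iteration 2:
  p = (-4 - (-1)·1.0667) / (5) = -0.5867
  q = (-8 - (2)·-0.5867) / (-6) = 1.1378
Iteration 3:
  p = (-4 - (-1)·1.1378) / (5) = -0.5724
  q = (-8 - (2)·-0.5724) / (-6) = 1.1425

(-0.5724, 1.1425)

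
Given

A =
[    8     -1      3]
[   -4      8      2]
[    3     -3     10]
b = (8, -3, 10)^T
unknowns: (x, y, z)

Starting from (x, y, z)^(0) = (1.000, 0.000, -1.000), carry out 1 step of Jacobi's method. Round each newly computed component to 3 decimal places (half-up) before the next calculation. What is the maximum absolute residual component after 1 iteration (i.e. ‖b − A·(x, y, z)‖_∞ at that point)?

4.725

Iteration 1:
  x = (8 - (-1)·0.000 - (3)·-1.000) / (8) = 1.375
  y = (-3 - (-4)·1.000 - (2)·-1.000) / (8) = 0.375
  z = (10 - (3)·1.000 - (-3)·0.000) / (10) = 0.700
Residual b − A·x = (-4.725, -1.900, 0.000); ∞-norm = 4.725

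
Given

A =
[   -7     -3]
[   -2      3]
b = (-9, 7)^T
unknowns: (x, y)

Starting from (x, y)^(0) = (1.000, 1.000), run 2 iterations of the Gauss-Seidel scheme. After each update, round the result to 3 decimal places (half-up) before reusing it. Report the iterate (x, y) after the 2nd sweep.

(0.041, 2.361)

Iteration 1:
  x = (-9 - (-3)·1.000) / (-7) = 0.857
  y = (7 - (-2)·0.857) / (3) = 2.905
Iteration 2:
  x = (-9 - (-3)·2.905) / (-7) = 0.041
  y = (7 - (-2)·0.041) / (3) = 2.361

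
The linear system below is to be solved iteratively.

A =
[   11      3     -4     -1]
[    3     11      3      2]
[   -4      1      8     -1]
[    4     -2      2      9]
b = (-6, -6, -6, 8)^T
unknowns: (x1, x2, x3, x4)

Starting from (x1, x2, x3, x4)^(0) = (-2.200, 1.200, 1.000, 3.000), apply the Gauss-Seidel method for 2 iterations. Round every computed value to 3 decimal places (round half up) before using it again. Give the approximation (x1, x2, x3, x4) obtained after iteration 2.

(-0.241, -0.531, -0.707, 1.035)

Iteration 1:
  x1 = (-6 - (3)·1.200 - (-4)·1.000 - (-1)·3.000) / (11) = -0.236
  x2 = (-6 - (3)·-0.236 - (3)·1.000 - (2)·3.000) / (11) = -1.299
  x3 = (-6 - (-4)·-0.236 - (1)·-1.299 - (-1)·3.000) / (8) = -0.331
  x4 = (8 - (4)·-0.236 - (-2)·-1.299 - (2)·-0.331) / (9) = 0.779
Iteration 2:
  x1 = (-6 - (3)·-1.299 - (-4)·-0.331 - (-1)·0.779) / (11) = -0.241
  x2 = (-6 - (3)·-0.241 - (3)·-0.331 - (2)·0.779) / (11) = -0.531
  x3 = (-6 - (-4)·-0.241 - (1)·-0.531 - (-1)·0.779) / (8) = -0.707
  x4 = (8 - (4)·-0.241 - (-2)·-0.531 - (2)·-0.707) / (9) = 1.035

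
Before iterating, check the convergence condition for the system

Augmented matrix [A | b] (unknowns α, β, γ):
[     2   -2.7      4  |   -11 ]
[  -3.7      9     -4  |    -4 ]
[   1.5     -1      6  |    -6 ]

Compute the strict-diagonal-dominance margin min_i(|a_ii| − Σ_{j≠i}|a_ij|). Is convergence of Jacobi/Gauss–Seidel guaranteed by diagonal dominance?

row 1: |2| − (2.7+4) = -4.7
row 2: |9| − (3.7+4) = 1.3
row 3: |6| − (1.5+1) = 3.5
minimum over rows = -4.7 → not strictly diagonally dominant

-4.7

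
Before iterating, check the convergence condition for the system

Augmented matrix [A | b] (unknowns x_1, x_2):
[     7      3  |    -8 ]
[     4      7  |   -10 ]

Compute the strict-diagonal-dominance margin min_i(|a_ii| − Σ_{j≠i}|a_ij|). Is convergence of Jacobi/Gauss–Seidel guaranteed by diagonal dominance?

3

row 1: |7| − (3) = 4
row 2: |7| − (4) = 3
minimum over rows = 3 → strictly diagonally dominant (convergence guaranteed)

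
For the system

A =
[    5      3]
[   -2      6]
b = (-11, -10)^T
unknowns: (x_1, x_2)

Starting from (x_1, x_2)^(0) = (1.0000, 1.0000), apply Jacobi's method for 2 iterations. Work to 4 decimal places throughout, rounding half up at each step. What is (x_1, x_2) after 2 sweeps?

Iteration 1:
  x_1 = (-11 - (3)·1.0000) / (5) = -2.8000
  x_2 = (-10 - (-2)·1.0000) / (6) = -1.3333
Iteration 2:
  x_1 = (-11 - (3)·-1.3333) / (5) = -1.4000
  x_2 = (-10 - (-2)·-2.8000) / (6) = -2.6000

(-1.4000, -2.6000)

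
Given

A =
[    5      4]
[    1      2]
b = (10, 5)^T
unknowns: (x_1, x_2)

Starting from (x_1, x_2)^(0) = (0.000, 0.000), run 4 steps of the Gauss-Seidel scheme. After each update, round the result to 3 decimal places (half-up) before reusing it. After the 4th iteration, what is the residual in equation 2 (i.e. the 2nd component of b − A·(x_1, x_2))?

Iteration 1:
  x_1 = (10 - (4)·0.000) / (5) = 2.000
  x_2 = (5 - (1)·2.000) / (2) = 1.500
Iteration 2:
  x_1 = (10 - (4)·1.500) / (5) = 0.800
  x_2 = (5 - (1)·0.800) / (2) = 2.100
Iteration 3:
  x_1 = (10 - (4)·2.100) / (5) = 0.320
  x_2 = (5 - (1)·0.320) / (2) = 2.340
Iteration 4:
  x_1 = (10 - (4)·2.340) / (5) = 0.128
  x_2 = (5 - (1)·0.128) / (2) = 2.436
Residual b − A·x = (-0.384, 0.000)

0.000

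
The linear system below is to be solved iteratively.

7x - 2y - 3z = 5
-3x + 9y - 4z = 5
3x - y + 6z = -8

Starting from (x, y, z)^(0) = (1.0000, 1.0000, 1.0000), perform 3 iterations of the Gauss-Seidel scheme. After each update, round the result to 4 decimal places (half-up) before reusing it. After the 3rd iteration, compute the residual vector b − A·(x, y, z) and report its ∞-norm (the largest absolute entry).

Iteration 1:
  x = (5 - (-2)·1.0000 - (-3)·1.0000) / (7) = 1.4286
  y = (5 - (-3)·1.4286 - (-4)·1.0000) / (9) = 1.4762
  z = (-8 - (3)·1.4286 - (-1)·1.4762) / (6) = -1.8016
Iteration 2:
  x = (5 - (-2)·1.4762 - (-3)·-1.8016) / (7) = 0.3639
  y = (5 - (-3)·0.3639 - (-4)·-1.8016) / (9) = -0.1239
  z = (-8 - (3)·0.3639 - (-1)·-0.1239) / (6) = -1.5359
Iteration 3:
  x = (5 - (-2)·-0.1239 - (-3)·-1.5359) / (7) = 0.0206
  y = (5 - (-3)·0.0206 - (-4)·-1.5359) / (9) = -0.1202
  z = (-8 - (3)·0.0206 - (-1)·-0.1202) / (6) = -1.3637
Residual b − A·x = (0.5243, 0.6888, 0.0002); ∞-norm = 0.6888

0.6888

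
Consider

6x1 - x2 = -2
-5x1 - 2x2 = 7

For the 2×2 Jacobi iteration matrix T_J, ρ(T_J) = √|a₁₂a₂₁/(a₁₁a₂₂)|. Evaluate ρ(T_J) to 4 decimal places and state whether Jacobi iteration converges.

a₁₂a₂₁/(a₁₁a₂₂) = (-1)·(-5) / ((6)·(-2)) = -0.416667
ρ = √|-0.416667| = √0.416667 = 0.6455
ρ < 1, so Jacobi converges

0.6455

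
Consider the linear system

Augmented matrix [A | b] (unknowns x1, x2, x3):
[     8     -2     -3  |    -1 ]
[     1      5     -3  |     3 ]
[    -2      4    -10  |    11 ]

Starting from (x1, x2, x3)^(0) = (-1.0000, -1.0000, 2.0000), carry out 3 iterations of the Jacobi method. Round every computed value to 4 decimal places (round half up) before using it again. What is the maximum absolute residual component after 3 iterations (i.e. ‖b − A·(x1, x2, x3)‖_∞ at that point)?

Iteration 1:
  x1 = (-1 - (-2)·-1.0000 - (-3)·2.0000) / (8) = 0.3750
  x2 = (3 - (1)·-1.0000 - (-3)·2.0000) / (5) = 2.0000
  x3 = (11 - (-2)·-1.0000 - (4)·-1.0000) / (-10) = -1.3000
Iteration 2:
  x1 = (-1 - (-2)·2.0000 - (-3)·-1.3000) / (8) = -0.1125
  x2 = (3 - (1)·0.3750 - (-3)·-1.3000) / (5) = -0.2550
  x3 = (11 - (-2)·0.3750 - (4)·2.0000) / (-10) = -0.3750
Iteration 3:
  x1 = (-1 - (-2)·-0.2550 - (-3)·-0.3750) / (8) = -0.3294
  x2 = (3 - (1)·-0.1125 - (-3)·-0.3750) / (5) = 0.3975
  x3 = (11 - (-2)·-0.1125 - (4)·-0.2550) / (-10) = -1.1795
Residual b − A·x = (-1.1083, -2.1966, -3.0438); ∞-norm = 3.0438

3.0438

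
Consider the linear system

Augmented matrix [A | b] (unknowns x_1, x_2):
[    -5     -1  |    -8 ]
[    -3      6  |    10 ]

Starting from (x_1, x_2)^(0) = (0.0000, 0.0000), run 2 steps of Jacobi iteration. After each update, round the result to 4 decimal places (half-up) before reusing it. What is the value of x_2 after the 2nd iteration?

2.4667

Iteration 1:
  x_1 = (-8 - (-1)·0.0000) / (-5) = 1.6000
  x_2 = (10 - (-3)·0.0000) / (6) = 1.6667
Iteration 2:
  x_1 = (-8 - (-1)·1.6667) / (-5) = 1.2667
  x_2 = (10 - (-3)·1.6000) / (6) = 2.4667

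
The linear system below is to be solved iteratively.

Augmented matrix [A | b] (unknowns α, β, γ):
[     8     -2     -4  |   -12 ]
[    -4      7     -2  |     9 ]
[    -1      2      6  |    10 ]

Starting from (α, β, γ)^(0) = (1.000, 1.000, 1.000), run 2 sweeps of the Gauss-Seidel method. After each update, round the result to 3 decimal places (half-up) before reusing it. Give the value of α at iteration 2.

Iteration 1:
  α = (-12 - (-2)·1.000 - (-4)·1.000) / (8) = -0.750
  β = (9 - (-4)·-0.750 - (-2)·1.000) / (7) = 1.143
  γ = (10 - (-1)·-0.750 - (2)·1.143) / (6) = 1.161
Iteration 2:
  α = (-12 - (-2)·1.143 - (-4)·1.161) / (8) = -0.634
  β = (9 - (-4)·-0.634 - (-2)·1.161) / (7) = 1.255
  γ = (10 - (-1)·-0.634 - (2)·1.255) / (6) = 1.143

-0.634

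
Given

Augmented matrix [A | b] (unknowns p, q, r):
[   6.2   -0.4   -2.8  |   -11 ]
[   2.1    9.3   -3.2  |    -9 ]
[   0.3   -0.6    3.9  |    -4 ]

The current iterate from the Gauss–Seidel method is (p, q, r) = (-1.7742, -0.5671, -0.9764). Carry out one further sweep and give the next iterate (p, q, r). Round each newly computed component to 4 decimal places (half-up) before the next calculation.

(-2.2517, -0.7953, -0.9748)

One sweep:
  p = (-11 - (-0.4)·-0.5671 - (-2.8)·-0.9764) / (6.2) = -2.2517
  q = (-9 - (2.1)·-2.2517 - (-3.2)·-0.9764) / (9.3) = -0.7953
  r = (-4 - (0.3)·-2.2517 - (-0.6)·-0.7953) / (3.9) = -0.9748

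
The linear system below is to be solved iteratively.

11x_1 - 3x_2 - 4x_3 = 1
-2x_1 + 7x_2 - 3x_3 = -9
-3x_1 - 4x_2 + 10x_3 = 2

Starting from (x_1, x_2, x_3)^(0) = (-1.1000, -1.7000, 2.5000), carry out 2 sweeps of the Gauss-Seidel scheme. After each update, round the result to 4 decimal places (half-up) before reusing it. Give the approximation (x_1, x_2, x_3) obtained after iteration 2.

Iteration 1:
  x_1 = (1 - (-3)·-1.7000 - (-4)·2.5000) / (11) = 0.5364
  x_2 = (-9 - (-2)·0.5364 - (-3)·2.5000) / (7) = -0.0610
  x_3 = (2 - (-3)·0.5364 - (-4)·-0.0610) / (10) = 0.3365
Iteration 2:
  x_1 = (1 - (-3)·-0.0610 - (-4)·0.3365) / (11) = 0.1966
  x_2 = (-9 - (-2)·0.1966 - (-3)·0.3365) / (7) = -1.0853
  x_3 = (2 - (-3)·0.1966 - (-4)·-1.0853) / (10) = -0.1751

(0.1966, -1.0853, -0.1751)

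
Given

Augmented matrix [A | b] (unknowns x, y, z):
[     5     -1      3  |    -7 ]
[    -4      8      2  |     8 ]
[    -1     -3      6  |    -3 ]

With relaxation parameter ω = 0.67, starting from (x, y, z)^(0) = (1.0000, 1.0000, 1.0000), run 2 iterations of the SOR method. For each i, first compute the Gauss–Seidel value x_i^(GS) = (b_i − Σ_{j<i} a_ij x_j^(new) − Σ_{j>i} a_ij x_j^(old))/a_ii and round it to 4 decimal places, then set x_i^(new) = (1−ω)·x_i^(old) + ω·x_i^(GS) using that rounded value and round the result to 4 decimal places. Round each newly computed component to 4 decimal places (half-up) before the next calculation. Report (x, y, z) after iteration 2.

(-1.1861, 0.4375, -0.2952)

Iteration 1:
  x: GS value = (-7 - (-1)·1.0000 - (3)·1.0000) / (5) = -1.8000;  x ← (1−ω)·1.0000 + ω·-1.8000 = -0.8760
  y: GS value = (8 - (-4)·-0.8760 - (2)·1.0000) / (8) = 0.3120;  y ← (1−ω)·1.0000 + ω·0.3120 = 0.5390
  z: GS value = (-3 - (-1)·-0.8760 - (-3)·0.5390) / (6) = -0.3765;  z ← (1−ω)·1.0000 + ω·-0.3765 = 0.0777
Iteration 2:
  x: GS value = (-7 - (-1)·0.5390 - (3)·0.0777) / (5) = -1.3388;  x ← (1−ω)·-0.8760 + ω·-1.3388 = -1.1861
  y: GS value = (8 - (-4)·-1.1861 - (2)·0.0777) / (8) = 0.3875;  y ← (1−ω)·0.5390 + ω·0.3875 = 0.4375
  z: GS value = (-3 - (-1)·-1.1861 - (-3)·0.4375) / (6) = -0.4789;  z ← (1−ω)·0.0777 + ω·-0.4789 = -0.2952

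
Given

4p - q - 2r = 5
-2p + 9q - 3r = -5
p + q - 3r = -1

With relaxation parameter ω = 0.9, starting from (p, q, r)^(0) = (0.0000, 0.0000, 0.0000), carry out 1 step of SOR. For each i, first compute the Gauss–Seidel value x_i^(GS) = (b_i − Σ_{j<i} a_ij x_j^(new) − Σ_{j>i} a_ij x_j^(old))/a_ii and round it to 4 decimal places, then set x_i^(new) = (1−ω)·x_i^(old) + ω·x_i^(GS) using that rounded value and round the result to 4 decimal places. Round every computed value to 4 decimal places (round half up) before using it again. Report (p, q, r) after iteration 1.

(1.1250, -0.2750, 0.5550)

Iteration 1:
  p: GS value = (5 - (-1)·0.0000 - (-2)·0.0000) / (4) = 1.2500;  p ← (1−ω)·0.0000 + ω·1.2500 = 1.1250
  q: GS value = (-5 - (-2)·1.1250 - (-3)·0.0000) / (9) = -0.3056;  q ← (1−ω)·0.0000 + ω·-0.3056 = -0.2750
  r: GS value = (-1 - (1)·1.1250 - (1)·-0.2750) / (-3) = 0.6167;  r ← (1−ω)·0.0000 + ω·0.6167 = 0.5550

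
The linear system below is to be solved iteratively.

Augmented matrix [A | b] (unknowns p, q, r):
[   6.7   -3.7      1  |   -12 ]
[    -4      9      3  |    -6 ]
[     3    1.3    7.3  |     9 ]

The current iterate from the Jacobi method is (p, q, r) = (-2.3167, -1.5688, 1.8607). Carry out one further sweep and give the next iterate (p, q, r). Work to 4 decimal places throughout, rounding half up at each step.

(-2.9351, -2.3165, 2.4643)

One sweep:
  p = (-12 - (-3.7)·-1.5688 - (1)·1.8607) / (6.7) = -2.9351
  q = (-6 - (-4)·-2.3167 - (3)·1.8607) / (9) = -2.3165
  r = (9 - (3)·-2.3167 - (1.3)·-1.5688) / (7.3) = 2.4643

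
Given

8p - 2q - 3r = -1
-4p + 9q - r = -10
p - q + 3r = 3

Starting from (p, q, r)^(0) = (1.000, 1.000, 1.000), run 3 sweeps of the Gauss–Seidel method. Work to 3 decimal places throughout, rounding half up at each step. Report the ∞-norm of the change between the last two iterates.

0.043

Iteration 1:
  p = (-1 - (-2)·1.000 - (-3)·1.000) / (8) = 0.500
  q = (-10 - (-4)·0.500 - (-1)·1.000) / (9) = -0.778
  r = (3 - (1)·0.500 - (-1)·-0.778) / (3) = 0.574
Iteration 2:
  p = (-1 - (-2)·-0.778 - (-3)·0.574) / (8) = -0.104
  q = (-10 - (-4)·-0.104 - (-1)·0.574) / (9) = -1.094
  r = (3 - (1)·-0.104 - (-1)·-1.094) / (3) = 0.670
Iteration 3:
  p = (-1 - (-2)·-1.094 - (-3)·0.670) / (8) = -0.147
  q = (-10 - (-4)·-0.147 - (-1)·0.670) / (9) = -1.102
  r = (3 - (1)·-0.147 - (-1)·-1.102) / (3) = 0.682
Change: (-0.043, -0.008, 0.012) → max |·| = 0.043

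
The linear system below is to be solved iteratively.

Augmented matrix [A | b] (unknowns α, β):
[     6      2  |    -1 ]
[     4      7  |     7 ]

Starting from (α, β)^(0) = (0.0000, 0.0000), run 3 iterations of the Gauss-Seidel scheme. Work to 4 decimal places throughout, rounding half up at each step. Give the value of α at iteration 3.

Iteration 1:
  α = (-1 - (2)·0.0000) / (6) = -0.1667
  β = (7 - (4)·-0.1667) / (7) = 1.0953
Iteration 2:
  α = (-1 - (2)·1.0953) / (6) = -0.5318
  β = (7 - (4)·-0.5318) / (7) = 1.3039
Iteration 3:
  α = (-1 - (2)·1.3039) / (6) = -0.6013
  β = (7 - (4)·-0.6013) / (7) = 1.3436

-0.6013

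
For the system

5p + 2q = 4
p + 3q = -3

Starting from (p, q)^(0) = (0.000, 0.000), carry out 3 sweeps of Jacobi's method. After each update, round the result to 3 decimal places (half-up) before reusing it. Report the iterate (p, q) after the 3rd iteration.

Iteration 1:
  p = (4 - (2)·0.000) / (5) = 0.800
  q = (-3 - (1)·0.000) / (3) = -1.000
Iteration 2:
  p = (4 - (2)·-1.000) / (5) = 1.200
  q = (-3 - (1)·0.800) / (3) = -1.267
Iteration 3:
  p = (4 - (2)·-1.267) / (5) = 1.307
  q = (-3 - (1)·1.200) / (3) = -1.400

(1.307, -1.400)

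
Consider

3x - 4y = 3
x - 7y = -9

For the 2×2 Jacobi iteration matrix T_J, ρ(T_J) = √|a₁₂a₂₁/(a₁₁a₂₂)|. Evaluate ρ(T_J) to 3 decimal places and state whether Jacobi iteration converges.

0.436

a₁₂a₂₁/(a₁₁a₂₂) = (-4)·(1) / ((3)·(-7)) = 0.190476
ρ = √|0.190476| = √0.190476 = 0.436
ρ < 1, so Jacobi converges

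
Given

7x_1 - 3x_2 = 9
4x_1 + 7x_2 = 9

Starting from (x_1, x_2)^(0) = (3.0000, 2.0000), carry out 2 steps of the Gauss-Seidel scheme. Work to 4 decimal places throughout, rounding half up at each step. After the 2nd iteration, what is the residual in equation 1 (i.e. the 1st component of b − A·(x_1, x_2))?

1.4250

Iteration 1:
  x_1 = (9 - (-3)·2.0000) / (7) = 2.1429
  x_2 = (9 - (4)·2.1429) / (7) = 0.0612
Iteration 2:
  x_1 = (9 - (-3)·0.0612) / (7) = 1.3119
  x_2 = (9 - (4)·1.3119) / (7) = 0.5361
Residual b − A·x = (1.4250, -0.0003)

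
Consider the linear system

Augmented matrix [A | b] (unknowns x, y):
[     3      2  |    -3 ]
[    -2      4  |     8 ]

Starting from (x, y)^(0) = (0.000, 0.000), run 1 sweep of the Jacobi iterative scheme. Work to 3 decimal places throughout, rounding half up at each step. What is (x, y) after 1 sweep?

(-1.000, 2.000)

Iteration 1:
  x = (-3 - (2)·0.000) / (3) = -1.000
  y = (8 - (-2)·0.000) / (4) = 2.000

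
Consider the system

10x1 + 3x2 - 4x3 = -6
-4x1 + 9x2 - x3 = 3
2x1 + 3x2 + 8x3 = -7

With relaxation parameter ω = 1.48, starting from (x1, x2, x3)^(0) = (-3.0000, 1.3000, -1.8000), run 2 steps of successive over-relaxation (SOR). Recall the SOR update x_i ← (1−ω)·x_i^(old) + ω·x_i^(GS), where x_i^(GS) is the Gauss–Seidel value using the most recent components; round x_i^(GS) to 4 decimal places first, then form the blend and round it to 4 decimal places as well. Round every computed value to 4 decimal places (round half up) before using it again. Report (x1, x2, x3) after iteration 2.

Iteration 1:
  x1: GS value = (-6 - (3)·1.3000 - (-4)·-1.8000) / (10) = -1.7100;  x1 ← (1−ω)·-3.0000 + ω·-1.7100 = -1.0908
  x2: GS value = (3 - (-4)·-1.0908 - (-1)·-1.8000) / (9) = -0.3515;  x2 ← (1−ω)·1.3000 + ω·-0.3515 = -1.1442
  x3: GS value = (-7 - (2)·-1.0908 - (3)·-1.1442) / (8) = -0.1732;  x3 ← (1−ω)·-1.8000 + ω·-0.1732 = 0.6077
Iteration 2:
  x1: GS value = (-6 - (3)·-1.1442 - (-4)·0.6077) / (10) = -0.0137;  x1 ← (1−ω)·-1.0908 + ω·-0.0137 = 0.5033
  x2: GS value = (3 - (-4)·0.5033 - (-1)·0.6077) / (9) = 0.6245;  x2 ← (1−ω)·-1.1442 + ω·0.6245 = 1.4735
  x3: GS value = (-7 - (2)·0.5033 - (3)·1.4735) / (8) = -1.5534;  x3 ← (1−ω)·0.6077 + ω·-1.5534 = -2.5907

(0.5033, 1.4735, -2.5907)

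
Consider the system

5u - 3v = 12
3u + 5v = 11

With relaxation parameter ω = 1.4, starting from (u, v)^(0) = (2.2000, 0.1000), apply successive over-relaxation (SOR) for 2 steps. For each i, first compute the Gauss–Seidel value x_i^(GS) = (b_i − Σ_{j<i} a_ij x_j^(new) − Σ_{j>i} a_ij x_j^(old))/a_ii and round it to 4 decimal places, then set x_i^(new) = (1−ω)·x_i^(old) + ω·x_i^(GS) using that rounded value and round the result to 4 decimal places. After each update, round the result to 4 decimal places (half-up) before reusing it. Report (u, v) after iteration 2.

Iteration 1:
  u: GS value = (12 - (-3)·0.1000) / (5) = 2.4600;  u ← (1−ω)·2.2000 + ω·2.4600 = 2.5640
  v: GS value = (11 - (3)·2.5640) / (5) = 0.6616;  v ← (1−ω)·0.1000 + ω·0.6616 = 0.8862
Iteration 2:
  u: GS value = (12 - (-3)·0.8862) / (5) = 2.9317;  u ← (1−ω)·2.5640 + ω·2.9317 = 3.0788
  v: GS value = (11 - (3)·3.0788) / (5) = 0.3527;  v ← (1−ω)·0.8862 + ω·0.3527 = 0.1393

(3.0788, 0.1393)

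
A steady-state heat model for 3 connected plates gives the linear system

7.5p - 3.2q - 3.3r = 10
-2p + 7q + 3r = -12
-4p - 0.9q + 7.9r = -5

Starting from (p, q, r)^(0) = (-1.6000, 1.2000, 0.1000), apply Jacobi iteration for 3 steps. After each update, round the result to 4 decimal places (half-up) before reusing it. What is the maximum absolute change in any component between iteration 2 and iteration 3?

1.2887

Iteration 1:
  p = (10 - (-3.2)·1.2000 - (-3.3)·0.1000) / (7.5) = 1.8893
  q = (-12 - (-2)·-1.6000 - (3)·0.1000) / (7) = -2.2143
  r = (-5 - (-4)·-1.6000 - (-0.9)·1.2000) / (7.9) = -1.3063
Iteration 2:
  p = (10 - (-3.2)·-2.2143 - (-3.3)·-1.3063) / (7.5) = -0.1862
  q = (-12 - (-2)·1.8893 - (3)·-1.3063) / (7) = -0.6146
  r = (-5 - (-4)·1.8893 - (-0.9)·-2.2143) / (7.9) = 0.0714
Iteration 3:
  p = (10 - (-3.2)·-0.6146 - (-3.3)·0.0714) / (7.5) = 1.1025
  q = (-12 - (-2)·-0.1862 - (3)·0.0714) / (7) = -1.7981
  r = (-5 - (-4)·-0.1862 - (-0.9)·-0.6146) / (7.9) = -0.7972
Change: (1.2887, -1.1835, -0.8686) → max |·| = 1.2887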